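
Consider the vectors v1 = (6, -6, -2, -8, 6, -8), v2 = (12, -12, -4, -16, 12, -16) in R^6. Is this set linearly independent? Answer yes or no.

no

Form the matrix with these vectors as rows and row reduce.
R2 ← R2 − (2)·R1: [0, 0, 0, 0, 0, 0]
1 nonzero row, so the 2 vectors span a space of dimension 1.
Since 1 < 2, the vectors are linearly dependent.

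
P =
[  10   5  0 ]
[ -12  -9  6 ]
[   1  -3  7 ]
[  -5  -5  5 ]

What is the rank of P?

2

Row reduce to echelon form.
R2 ← R2 + (6/5)·R1: [0, -3, 6]
R3 ← R3 − (1/10)·R1: [0, -7/2, 7]
R4 ← R4 + (1/2)·R1: [0, -5/2, 5]
R3 ← R3 − (7/6)·R2: [0, 0, 0]
R4 ← R4 − (5/6)·R2: [0, 0, 0]
Echelon form has 2 nonzero rows, so rank(P) = 2.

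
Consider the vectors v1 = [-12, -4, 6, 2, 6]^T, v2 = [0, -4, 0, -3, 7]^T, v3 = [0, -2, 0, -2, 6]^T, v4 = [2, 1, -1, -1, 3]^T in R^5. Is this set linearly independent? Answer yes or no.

Form the matrix with these vectors as rows and row reduce.
R4 ← R4 + (1/6)·R1: [0, 1/3, 0, -2/3, 4]
R3 ← R3 − (1/2)·R2: [0, 0, 0, -1/2, 5/2]
R4 ← R4 + (1/12)·R2: [0, 0, 0, -11/12, 55/12]
R4 ← R4 − (11/6)·R3: [0, 0, 0, 0, 0]
3 nonzero rows, so the 4 vectors span a space of dimension 3.
Since 3 < 4, the vectors are linearly dependent.

no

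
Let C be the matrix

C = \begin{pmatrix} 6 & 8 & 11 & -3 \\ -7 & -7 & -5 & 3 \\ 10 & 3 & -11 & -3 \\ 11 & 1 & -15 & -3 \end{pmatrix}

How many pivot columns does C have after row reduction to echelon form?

3

Row reduce to echelon form.
R2 ← R2 + (7/6)·R1: [0, 7/3, 47/6, -1/2]
R3 ← R3 − (5/3)·R1: [0, -31/3, -88/3, 2]
R4 ← R4 − (11/6)·R1: [0, -41/3, -211/6, 5/2]
R3 ← R3 + (31/7)·R2: [0, 0, 75/14, -3/14]
R4 ← R4 + (41/7)·R2: [0, 0, 75/7, -3/7]
R4 ← R4 − (2)·R3: [0, 0, 0, 0]
Echelon form has 3 nonzero rows, so rank(C) = 3.
Each nonzero row contributes one pivot column: 3 pivot columns.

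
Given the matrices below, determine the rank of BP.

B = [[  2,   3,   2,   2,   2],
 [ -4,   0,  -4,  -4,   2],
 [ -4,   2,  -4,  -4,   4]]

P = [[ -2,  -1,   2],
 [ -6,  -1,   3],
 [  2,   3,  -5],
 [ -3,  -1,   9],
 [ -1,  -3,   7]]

2

First compute BP:
[[-26,  -7,  35],
 [ 10, -10, -10],
 [ -4, -18,  10]]
Now row reduce the product.
R2 ← R2 + (5/13)·R1: [0, -165/13, 45/13]
R3 ← R3 − (2/13)·R1: [0, -220/13, 60/13]
R3 ← R3 − (4/3)·R2: [0, 0, 0]
2 nonzero rows, so rank(BP) = 2.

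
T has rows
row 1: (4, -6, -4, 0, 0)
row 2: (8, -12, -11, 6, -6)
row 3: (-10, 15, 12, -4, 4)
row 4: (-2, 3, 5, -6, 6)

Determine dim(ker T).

Row reduce to echelon form.
R2 ← R2 − (2)·R1: [0, 0, -3, 6, -6]
R3 ← R3 + (5/2)·R1: [0, 0, 2, -4, 4]
R4 ← R4 + (1/2)·R1: [0, 0, 3, -6, 6]
R3 ← R3 + (2/3)·R2: [0, 0, 0, 0, 0]
R4 ← R4 + R2: [0, 0, 0, 0, 0]
2 nonzero rows, so rank(T) = 2.
T has 5 columns; by rank–nullity, nullity = 5 − 2 = 3.

3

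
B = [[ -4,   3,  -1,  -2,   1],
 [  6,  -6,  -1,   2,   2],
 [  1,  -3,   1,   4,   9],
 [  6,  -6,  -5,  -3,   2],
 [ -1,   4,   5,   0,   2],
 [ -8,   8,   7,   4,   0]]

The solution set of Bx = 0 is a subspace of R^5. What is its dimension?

1

Row reduce to echelon form.
R2 ← R2 + (3/2)·R1: [0, -3/2, -5/2, -1, 7/2]
R3 ← R3 + (1/4)·R1: [0, -9/4, 3/4, 7/2, 37/4]
R4 ← R4 + (3/2)·R1: [0, -3/2, -13/2, -6, 7/2]
R5 ← R5 − (1/4)·R1: [0, 13/4, 21/4, 1/2, 7/4]
R6 ← R6 − (2)·R1: [0, 2, 9, 8, -2]
R3 ← R3 − (3/2)·R2: [0, 0, 9/2, 5, 4]
R4 ← R4 − R2: [0, 0, -4, -5, 0]
R5 ← R5 + (13/6)·R2: [0, 0, -1/6, -5/3, 28/3]
R6 ← R6 + (4/3)·R2: [0, 0, 17/3, 20/3, 8/3]
R4 ← R4 + (8/9)·R3: [0, 0, 0, -5/9, 32/9]
R5 ← R5 + (1/27)·R3: [0, 0, 0, -40/27, 256/27]
R6 ← R6 − (34/27)·R3: [0, 0, 0, 10/27, -64/27]
R5 ← R5 − (8/3)·R4: [0, 0, 0, 0, 0]
R6 ← R6 + (2/3)·R4: [0, 0, 0, 0, 0]
4 nonzero rows, so rank(B) = 4.
B has 5 columns; by rank–nullity, nullity = 5 − 4 = 1.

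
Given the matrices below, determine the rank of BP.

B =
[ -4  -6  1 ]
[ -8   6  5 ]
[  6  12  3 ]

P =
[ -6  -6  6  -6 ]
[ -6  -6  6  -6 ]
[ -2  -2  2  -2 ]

First compute BP:
[[ 58,  58, -58,  58],
 [  2,   2,  -2,   2],
 [-114, -114, 114, -114]]
Now row reduce the product.
R2 ← R2 − (1/29)·R1: [0, 0, 0, 0]
R3 ← R3 + (57/29)·R1: [0, 0, 0, 0]
1 nonzero row, so rank(BP) = 1.

1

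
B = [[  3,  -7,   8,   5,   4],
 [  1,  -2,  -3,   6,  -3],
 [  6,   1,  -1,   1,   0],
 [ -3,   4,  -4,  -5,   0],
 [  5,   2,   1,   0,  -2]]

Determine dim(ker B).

1

Row reduce to echelon form.
R2 ← R2 − (1/3)·R1: [0, 1/3, -17/3, 13/3, -13/3]
R3 ← R3 − (2)·R1: [0, 15, -17, -9, -8]
R4 ← R4 + R1: [0, -3, 4, 0, 4]
R5 ← R5 − (5/3)·R1: [0, 41/3, -37/3, -25/3, -26/3]
R3 ← R3 − (45)·R2: [0, 0, 238, -204, 187]
R4 ← R4 + (9)·R2: [0, 0, -47, 39, -35]
R5 ← R5 − (41)·R2: [0, 0, 220, -186, 169]
R4 ← R4 + (47/238)·R3: [0, 0, 0, -9/7, 27/14]
R5 ← R5 − (110/119)·R3: [0, 0, 0, 18/7, -27/7]
R5 ← R5 + (2)·R4: [0, 0, 0, 0, 0]
4 nonzero rows, so rank(B) = 4.
B has 5 columns; by rank–nullity, nullity = 5 − 4 = 1.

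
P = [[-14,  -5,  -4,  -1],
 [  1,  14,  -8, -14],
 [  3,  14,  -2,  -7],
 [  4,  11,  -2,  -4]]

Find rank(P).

Row reduce to echelon form.
R2 ← R2 + (1/14)·R1: [0, 191/14, -58/7, -197/14]
R3 ← R3 + (3/14)·R1: [0, 181/14, -20/7, -101/14]
R4 ← R4 + (2/7)·R1: [0, 67/7, -22/7, -30/7]
R3 ← R3 − (181/191)·R2: [0, 0, 954/191, 1169/191]
R4 ← R4 − (134/191)·R2: [0, 0, 510/191, 1067/191]
R4 ← R4 − (85/159)·R3: [0, 0, 0, 368/159]
Echelon form has 4 nonzero rows, so rank(P) = 4.

4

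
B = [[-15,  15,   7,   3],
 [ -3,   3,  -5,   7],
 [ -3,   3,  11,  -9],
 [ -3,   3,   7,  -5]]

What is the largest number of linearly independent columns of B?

Row reduce to echelon form.
R2 ← R2 − (1/5)·R1: [0, 0, -32/5, 32/5]
R3 ← R3 − (1/5)·R1: [0, 0, 48/5, -48/5]
R4 ← R4 − (1/5)·R1: [0, 0, 28/5, -28/5]
R3 ← R3 + (3/2)·R2: [0, 0, 0, 0]
R4 ← R4 + (7/8)·R2: [0, 0, 0, 0]
Echelon form has 2 nonzero rows, so rank(B) = 2.
The rank gives the maximum number of linearly independent columns: 2.

2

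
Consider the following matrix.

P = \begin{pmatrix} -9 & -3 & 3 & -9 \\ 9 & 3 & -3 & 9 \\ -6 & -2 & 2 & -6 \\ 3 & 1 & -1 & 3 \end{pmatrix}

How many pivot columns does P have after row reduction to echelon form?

1

Row reduce to echelon form.
R2 ← R2 + R1: [0, 0, 0, 0]
R3 ← R3 − (2/3)·R1: [0, 0, 0, 0]
R4 ← R4 + (1/3)·R1: [0, 0, 0, 0]
Echelon form has 1 nonzero row, so rank(P) = 1.
Each nonzero row contributes one pivot column: 1 pivot columns.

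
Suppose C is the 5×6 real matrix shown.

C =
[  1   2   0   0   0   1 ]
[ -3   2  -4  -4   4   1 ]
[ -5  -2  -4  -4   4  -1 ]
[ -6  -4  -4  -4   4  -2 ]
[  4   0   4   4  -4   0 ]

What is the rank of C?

2

Row reduce to echelon form.
R2 ← R2 + (3)·R1: [0, 8, -4, -4, 4, 4]
R3 ← R3 + (5)·R1: [0, 8, -4, -4, 4, 4]
R4 ← R4 + (6)·R1: [0, 8, -4, -4, 4, 4]
R5 ← R5 − (4)·R1: [0, -8, 4, 4, -4, -4]
R3 ← R3 − R2: [0, 0, 0, 0, 0, 0]
R4 ← R4 − R2: [0, 0, 0, 0, 0, 0]
R5 ← R5 + R2: [0, 0, 0, 0, 0, 0]
Echelon form has 2 nonzero rows, so rank(C) = 2.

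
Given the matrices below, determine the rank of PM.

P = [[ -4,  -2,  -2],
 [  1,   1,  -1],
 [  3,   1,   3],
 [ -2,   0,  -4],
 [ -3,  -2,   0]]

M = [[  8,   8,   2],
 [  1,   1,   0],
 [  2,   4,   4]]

First compute PM:
[[-38, -42, -16],
 [  7,   5,  -2],
 [ 31,  37,  18],
 [-24, -32, -20],
 [-26, -26,  -6]]
Now row reduce the product.
R2 ← R2 + (7/38)·R1: [0, -52/19, -94/19]
R3 ← R3 + (31/38)·R1: [0, 52/19, 94/19]
R4 ← R4 − (12/19)·R1: [0, -104/19, -188/19]
R5 ← R5 − (13/19)·R1: [0, 52/19, 94/19]
R3 ← R3 + R2: [0, 0, 0]
R4 ← R4 − (2)·R2: [0, 0, 0]
R5 ← R5 + R2: [0, 0, 0]
2 nonzero rows, so rank(PM) = 2.

2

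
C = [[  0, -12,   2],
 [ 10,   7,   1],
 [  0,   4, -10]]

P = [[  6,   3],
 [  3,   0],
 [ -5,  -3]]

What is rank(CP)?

2

First compute CP:
[[-46,  -6],
 [ 76,  27],
 [ 62,  30]]
Now row reduce the product.
R2 ← R2 + (38/23)·R1: [0, 393/23]
R3 ← R3 + (31/23)·R1: [0, 504/23]
R3 ← R3 − (168/131)·R2: [0, 0]
2 nonzero rows, so rank(CP) = 2.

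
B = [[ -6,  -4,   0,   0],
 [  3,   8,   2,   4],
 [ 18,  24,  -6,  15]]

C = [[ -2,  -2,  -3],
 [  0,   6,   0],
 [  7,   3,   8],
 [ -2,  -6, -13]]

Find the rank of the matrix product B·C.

First compute BC:
[[ 12, -12,  18],
 [  0,  24, -45],
 [-108,   0, -297]]
Now row reduce the product.
R3 ← R3 + (9)·R1: [0, -108, -135]
R3 ← R3 + (9/2)·R2: [0, 0, -675/2]
3 nonzero rows, so rank(BC) = 3.

3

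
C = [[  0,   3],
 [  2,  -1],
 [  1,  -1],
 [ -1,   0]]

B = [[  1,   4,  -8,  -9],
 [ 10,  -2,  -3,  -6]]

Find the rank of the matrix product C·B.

2

First compute CB:
[[ 30,  -6,  -9, -18],
 [ -8,  10, -13, -12],
 [ -9,   6,  -5,  -3],
 [ -1,  -4,   8,   9]]
Now row reduce the product.
R2 ← R2 + (4/15)·R1: [0, 42/5, -77/5, -84/5]
R3 ← R3 + (3/10)·R1: [0, 21/5, -77/10, -42/5]
R4 ← R4 + (1/30)·R1: [0, -21/5, 77/10, 42/5]
R3 ← R3 − (1/2)·R2: [0, 0, 0, 0]
R4 ← R4 + (1/2)·R2: [0, 0, 0, 0]
2 nonzero rows, so rank(CB) = 2.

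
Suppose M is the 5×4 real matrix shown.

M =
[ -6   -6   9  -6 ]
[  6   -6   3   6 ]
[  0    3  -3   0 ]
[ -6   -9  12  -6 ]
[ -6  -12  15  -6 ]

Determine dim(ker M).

2

Row reduce to echelon form.
R2 ← R2 + R1: [0, -12, 12, 0]
R4 ← R4 − R1: [0, -3, 3, 0]
R5 ← R5 − R1: [0, -6, 6, 0]
R3 ← R3 + (1/4)·R2: [0, 0, 0, 0]
R4 ← R4 − (1/4)·R2: [0, 0, 0, 0]
R5 ← R5 − (1/2)·R2: [0, 0, 0, 0]
2 nonzero rows, so rank(M) = 2.
M has 4 columns; by rank–nullity, nullity = 4 − 2 = 2.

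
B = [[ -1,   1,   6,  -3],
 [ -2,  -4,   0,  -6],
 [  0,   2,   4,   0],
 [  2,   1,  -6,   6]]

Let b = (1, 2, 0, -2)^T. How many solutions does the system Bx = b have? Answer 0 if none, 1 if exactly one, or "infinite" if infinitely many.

Row reduce the augmented matrix [B | b].
R2 ← R2 − (2)·R1: [0, -6, -12, 0, 0]
R4 ← R4 + (2)·R1: [0, 3, 6, 0, 0]
R3 ← R3 + (1/3)·R2: [0, 0, 0, 0, 0]
R4 ← R4 + (1/2)·R2: [0, 0, 0, 0, 0]
The echelon form has 2 nonzero rows, and every pivot lies in the first 4 columns, so rank(B) = rank([B|b]) = 2.
The system is consistent.
rank = 2 < 4 unknowns, so there are infinitely many solutions.

infinite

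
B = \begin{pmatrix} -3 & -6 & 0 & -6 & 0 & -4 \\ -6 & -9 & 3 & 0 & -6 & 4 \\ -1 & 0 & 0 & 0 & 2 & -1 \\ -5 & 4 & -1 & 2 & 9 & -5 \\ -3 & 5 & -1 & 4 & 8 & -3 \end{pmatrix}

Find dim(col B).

Row reduce to echelon form.
R2 ← R2 − (2)·R1: [0, 3, 3, 12, -6, 12]
R3 ← R3 − (1/3)·R1: [0, 2, 0, 2, 2, 1/3]
R4 ← R4 − (5/3)·R1: [0, 14, -1, 12, 9, 5/3]
R5 ← R5 − R1: [0, 11, -1, 10, 8, 1]
R3 ← R3 − (2/3)·R2: [0, 0, -2, -6, 6, -23/3]
R4 ← R4 − (14/3)·R2: [0, 0, -15, -44, 37, -163/3]
R5 ← R5 − (11/3)·R2: [0, 0, -12, -34, 30, -43]
R4 ← R4 − (15/2)·R3: [0, 0, 0, 1, -8, 19/6]
R5 ← R5 − (6)·R3: [0, 0, 0, 2, -6, 3]
R5 ← R5 − (2)·R4: [0, 0, 0, 0, 10, -10/3]
Echelon form has 5 nonzero rows, so rank(B) = 5.
The column space has dimension equal to the rank: 5.

5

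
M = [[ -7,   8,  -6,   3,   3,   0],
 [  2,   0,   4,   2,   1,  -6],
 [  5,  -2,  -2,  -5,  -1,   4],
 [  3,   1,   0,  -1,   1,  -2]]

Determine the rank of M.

Row reduce to echelon form.
R2 ← R2 + (2/7)·R1: [0, 16/7, 16/7, 20/7, 13/7, -6]
R3 ← R3 + (5/7)·R1: [0, 26/7, -44/7, -20/7, 8/7, 4]
R4 ← R4 + (3/7)·R1: [0, 31/7, -18/7, 2/7, 16/7, -2]
R3 ← R3 − (13/8)·R2: [0, 0, -10, -15/2, -15/8, 55/4]
R4 ← R4 − (31/16)·R2: [0, 0, -7, -21/4, -21/16, 77/8]
R4 ← R4 − (7/10)·R3: [0, 0, 0, 0, 0, 0]
Echelon form has 3 nonzero rows, so rank(M) = 3.

3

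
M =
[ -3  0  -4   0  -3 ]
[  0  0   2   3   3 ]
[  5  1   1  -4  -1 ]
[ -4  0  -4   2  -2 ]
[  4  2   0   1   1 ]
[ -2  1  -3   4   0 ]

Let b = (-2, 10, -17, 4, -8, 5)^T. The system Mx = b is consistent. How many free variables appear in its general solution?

Row reduce the augmented matrix [M | b].
R3 ← R3 + (5/3)·R1: [0, 1, -17/3, -4, -6, -61/3]
R4 ← R4 − (4/3)·R1: [0, 0, 4/3, 2, 2, 20/3]
R5 ← R5 + (4/3)·R1: [0, 2, -16/3, 1, -3, -32/3]
R6 ← R6 − (2/3)·R1: [0, 1, -1/3, 4, 2, 19/3]
Swap R2 ↔ R3
R5 ← R5 − (2)·R2: [0, 0, 6, 9, 9, 30]
R6 ← R6 − R2: [0, 0, 16/3, 8, 8, 80/3]
R4 ← R4 − (2/3)·R3: [0, 0, 0, 0, 0, 0]
R5 ← R5 − (3)·R3: [0, 0, 0, 0, 0, 0]
R6 ← R6 − (8/3)·R3: [0, 0, 0, 0, 0, 0]
The echelon form has 3 nonzero rows, and every pivot lies in the first 5 columns, so rank(M) = rank([M|b]) = 3.
The system is consistent.
Free variables = (unknowns) − (rank) = 5 − 3 = 2.

2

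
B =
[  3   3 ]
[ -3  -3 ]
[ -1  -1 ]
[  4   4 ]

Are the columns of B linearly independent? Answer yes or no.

Row reduce B to echelon form.
R2 ← R2 + R1: [0, 0]
R3 ← R3 + (1/3)·R1: [0, 0]
R4 ← R4 − (4/3)·R1: [0, 0]
1 pivot among 2 columns.
Only 1 < 2 pivot columns, so the columns are linearly dependent.

no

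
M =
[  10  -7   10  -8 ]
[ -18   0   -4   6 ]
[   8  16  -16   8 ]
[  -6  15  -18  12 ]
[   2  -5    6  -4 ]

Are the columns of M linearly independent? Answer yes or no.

no

Row reduce M to echelon form.
R2 ← R2 + (9/5)·R1: [0, -63/5, 14, -42/5]
R3 ← R3 − (4/5)·R1: [0, 108/5, -24, 72/5]
R4 ← R4 + (3/5)·R1: [0, 54/5, -12, 36/5]
R5 ← R5 − (1/5)·R1: [0, -18/5, 4, -12/5]
R3 ← R3 + (12/7)·R2: [0, 0, 0, 0]
R4 ← R4 + (6/7)·R2: [0, 0, 0, 0]
R5 ← R5 − (2/7)·R2: [0, 0, 0, 0]
2 pivots among 4 columns.
Only 2 < 4 pivot columns, so the columns are linearly dependent.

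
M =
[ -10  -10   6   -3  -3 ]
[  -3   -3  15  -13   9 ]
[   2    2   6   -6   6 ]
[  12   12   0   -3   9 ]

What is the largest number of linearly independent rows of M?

2

Row reduce to echelon form.
R2 ← R2 − (3/10)·R1: [0, 0, 66/5, -121/10, 99/10]
R3 ← R3 + (1/5)·R1: [0, 0, 36/5, -33/5, 27/5]
R4 ← R4 + (6/5)·R1: [0, 0, 36/5, -33/5, 27/5]
R3 ← R3 − (6/11)·R2: [0, 0, 0, 0, 0]
R4 ← R4 − (6/11)·R2: [0, 0, 0, 0, 0]
Echelon form has 2 nonzero rows, so rank(M) = 2.
The rank gives the maximum number of linearly independent rows: 2.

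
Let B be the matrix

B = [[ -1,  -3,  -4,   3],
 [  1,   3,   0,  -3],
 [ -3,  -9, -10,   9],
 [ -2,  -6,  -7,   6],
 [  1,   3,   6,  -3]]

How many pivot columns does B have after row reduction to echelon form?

Row reduce to echelon form.
R2 ← R2 + R1: [0, 0, -4, 0]
R3 ← R3 − (3)·R1: [0, 0, 2, 0]
R4 ← R4 − (2)·R1: [0, 0, 1, 0]
R5 ← R5 + R1: [0, 0, 2, 0]
R3 ← R3 + (1/2)·R2: [0, 0, 0, 0]
R4 ← R4 + (1/4)·R2: [0, 0, 0, 0]
R5 ← R5 + (1/2)·R2: [0, 0, 0, 0]
Echelon form has 2 nonzero rows, so rank(B) = 2.
Each nonzero row contributes one pivot column: 2 pivot columns.

2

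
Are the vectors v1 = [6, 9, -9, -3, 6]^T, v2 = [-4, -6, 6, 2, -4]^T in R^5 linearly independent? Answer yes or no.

Form the matrix with these vectors as rows and row reduce.
R2 ← R2 + (2/3)·R1: [0, 0, 0, 0, 0]
1 nonzero row, so the 2 vectors span a space of dimension 1.
Since 1 < 2, the vectors are linearly dependent.

no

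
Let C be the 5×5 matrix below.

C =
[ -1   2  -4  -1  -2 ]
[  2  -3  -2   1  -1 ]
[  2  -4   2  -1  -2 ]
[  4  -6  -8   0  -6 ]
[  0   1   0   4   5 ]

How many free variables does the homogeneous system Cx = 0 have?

2

Row reduce to echelon form.
R2 ← R2 + (2)·R1: [0, 1, -10, -1, -5]
R3 ← R3 + (2)·R1: [0, 0, -6, -3, -6]
R4 ← R4 + (4)·R1: [0, 2, -24, -4, -14]
R4 ← R4 − (2)·R2: [0, 0, -4, -2, -4]
R5 ← R5 − R2: [0, 0, 10, 5, 10]
R4 ← R4 − (2/3)·R3: [0, 0, 0, 0, 0]
R5 ← R5 + (5/3)·R3: [0, 0, 0, 0, 0]
3 nonzero rows, so rank(C) = 3.
C has 5 columns; by rank–nullity, nullity = 5 − 3 = 2.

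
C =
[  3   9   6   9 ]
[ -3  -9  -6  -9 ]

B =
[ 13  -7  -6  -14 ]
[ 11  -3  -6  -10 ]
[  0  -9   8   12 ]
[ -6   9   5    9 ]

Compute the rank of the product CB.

1

First compute CB:
[[ 84, -21,  21,  21],
 [-84,  21, -21, -21]]
Now row reduce the product.
R2 ← R2 + R1: [0, 0, 0, 0]
1 nonzero row, so rank(CB) = 1.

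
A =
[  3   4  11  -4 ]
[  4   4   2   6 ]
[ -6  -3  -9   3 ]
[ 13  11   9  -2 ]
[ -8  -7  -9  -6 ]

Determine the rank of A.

4

Row reduce to echelon form.
R2 ← R2 − (4/3)·R1: [0, -4/3, -38/3, 34/3]
R3 ← R3 + (2)·R1: [0, 5, 13, -5]
R4 ← R4 − (13/3)·R1: [0, -19/3, -116/3, 46/3]
R5 ← R5 + (8/3)·R1: [0, 11/3, 61/3, -50/3]
R3 ← R3 + (15/4)·R2: [0, 0, -69/2, 75/2]
R4 ← R4 − (19/4)·R2: [0, 0, 43/2, -77/2]
R5 ← R5 + (11/4)·R2: [0, 0, -29/2, 29/2]
R4 ← R4 + (43/69)·R3: [0, 0, 0, -348/23]
R5 ← R5 − (29/69)·R3: [0, 0, 0, -29/23]
R5 ← R5 − (1/12)·R4: [0, 0, 0, 0]
Echelon form has 4 nonzero rows, so rank(A) = 4.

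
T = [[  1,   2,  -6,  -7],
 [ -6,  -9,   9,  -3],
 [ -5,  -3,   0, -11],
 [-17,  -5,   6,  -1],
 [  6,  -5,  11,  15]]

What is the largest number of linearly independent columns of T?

Row reduce to echelon form.
R2 ← R2 + (6)·R1: [0, 3, -27, -45]
R3 ← R3 + (5)·R1: [0, 7, -30, -46]
R4 ← R4 + (17)·R1: [0, 29, -96, -120]
R5 ← R5 − (6)·R1: [0, -17, 47, 57]
R3 ← R3 − (7/3)·R2: [0, 0, 33, 59]
R4 ← R4 − (29/3)·R2: [0, 0, 165, 315]
R5 ← R5 + (17/3)·R2: [0, 0, -106, -198]
R4 ← R4 − (5)·R3: [0, 0, 0, 20]
R5 ← R5 + (106/33)·R3: [0, 0, 0, -280/33]
R5 ← R5 + (14/33)·R4: [0, 0, 0, 0]
Echelon form has 4 nonzero rows, so rank(T) = 4.
The rank gives the maximum number of linearly independent columns: 4.

4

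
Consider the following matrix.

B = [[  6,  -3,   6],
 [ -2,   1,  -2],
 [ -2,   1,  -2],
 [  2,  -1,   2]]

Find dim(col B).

Row reduce to echelon form.
R2 ← R2 + (1/3)·R1: [0, 0, 0]
R3 ← R3 + (1/3)·R1: [0, 0, 0]
R4 ← R4 − (1/3)·R1: [0, 0, 0]
Echelon form has 1 nonzero row, so rank(B) = 1.
The column space has dimension equal to the rank: 1.

1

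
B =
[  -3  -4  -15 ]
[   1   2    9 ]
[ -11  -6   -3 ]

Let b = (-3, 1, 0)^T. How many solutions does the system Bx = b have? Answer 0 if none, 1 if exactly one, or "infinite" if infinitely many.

0

Row reduce the augmented matrix [B | b].
R2 ← R2 + (1/3)·R1: [0, 2/3, 4, 0]
R3 ← R3 − (11/3)·R1: [0, 26/3, 52, 11]
R3 ← R3 − (13)·R2: [0, 0, 0, 11]
The echelon form has 3 nonzero rows; the last pivot sits in the augmented column, so rank(B) = 2 but rank([B|b]) = 3.
Since the ranks differ, the system is inconsistent.
It has no solutions.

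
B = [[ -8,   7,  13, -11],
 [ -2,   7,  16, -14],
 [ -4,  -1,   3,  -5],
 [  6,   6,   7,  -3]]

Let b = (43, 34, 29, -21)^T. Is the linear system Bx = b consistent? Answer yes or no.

Row reduce the augmented matrix [B | b].
R2 ← R2 − (1/4)·R1: [0, 21/4, 51/4, -45/4, 93/4]
R3 ← R3 − (1/2)·R1: [0, -9/2, -7/2, 1/2, 15/2]
R4 ← R4 + (3/4)·R1: [0, 45/4, 67/4, -45/4, 45/4]
R3 ← R3 + (6/7)·R2: [0, 0, 52/7, -64/7, 192/7]
R4 ← R4 − (15/7)·R2: [0, 0, -74/7, 90/7, -270/7]
R4 ← R4 + (37/26)·R3: [0, 0, 0, -2/13, 6/13]
The echelon form has 4 nonzero rows, and every pivot lies in the first 4 columns, so rank(B) = rank([B|b]) = 4.
The system is consistent.

yes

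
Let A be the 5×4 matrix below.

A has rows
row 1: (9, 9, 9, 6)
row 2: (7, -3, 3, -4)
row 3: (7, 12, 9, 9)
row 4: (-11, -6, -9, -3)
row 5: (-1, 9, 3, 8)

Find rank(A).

Row reduce to echelon form.
R2 ← R2 − (7/9)·R1: [0, -10, -4, -26/3]
R3 ← R3 − (7/9)·R1: [0, 5, 2, 13/3]
R4 ← R4 + (11/9)·R1: [0, 5, 2, 13/3]
R5 ← R5 + (1/9)·R1: [0, 10, 4, 26/3]
R3 ← R3 + (1/2)·R2: [0, 0, 0, 0]
R4 ← R4 + (1/2)·R2: [0, 0, 0, 0]
R5 ← R5 + R2: [0, 0, 0, 0]
Echelon form has 2 nonzero rows, so rank(A) = 2.

2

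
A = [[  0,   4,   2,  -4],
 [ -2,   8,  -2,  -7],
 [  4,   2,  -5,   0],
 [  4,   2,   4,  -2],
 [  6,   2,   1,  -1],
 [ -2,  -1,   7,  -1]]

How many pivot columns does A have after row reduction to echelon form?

Row reduce to echelon form.
Swap R1 ↔ R2
R3 ← R3 + (2)·R1: [0, 18, -9, -14]
R4 ← R4 + (2)·R1: [0, 18, 0, -16]
R5 ← R5 + (3)·R1: [0, 26, -5, -22]
R6 ← R6 − R1: [0, -9, 9, 6]
R3 ← R3 − (9/2)·R2: [0, 0, -18, 4]
R4 ← R4 − (9/2)·R2: [0, 0, -9, 2]
R5 ← R5 − (13/2)·R2: [0, 0, -18, 4]
R6 ← R6 + (9/4)·R2: [0, 0, 27/2, -3]
R4 ← R4 − (1/2)·R3: [0, 0, 0, 0]
R5 ← R5 − R3: [0, 0, 0, 0]
R6 ← R6 + (3/4)·R3: [0, 0, 0, 0]
Echelon form has 3 nonzero rows, so rank(A) = 3.
Each nonzero row contributes one pivot column: 3 pivot columns.

3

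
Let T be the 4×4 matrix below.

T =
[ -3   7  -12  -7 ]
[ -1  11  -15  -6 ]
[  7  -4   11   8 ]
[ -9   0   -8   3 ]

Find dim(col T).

Row reduce to echelon form.
R2 ← R2 − (1/3)·R1: [0, 26/3, -11, -11/3]
R3 ← R3 + (7/3)·R1: [0, 37/3, -17, -25/3]
R4 ← R4 − (3)·R1: [0, -21, 28, 24]
R3 ← R3 − (37/26)·R2: [0, 0, -35/26, -81/26]
R4 ← R4 + (63/26)·R2: [0, 0, 35/26, 393/26]
R4 ← R4 + R3: [0, 0, 0, 12]
Echelon form has 4 nonzero rows, so rank(T) = 4.
The column space has dimension equal to the rank: 4.

4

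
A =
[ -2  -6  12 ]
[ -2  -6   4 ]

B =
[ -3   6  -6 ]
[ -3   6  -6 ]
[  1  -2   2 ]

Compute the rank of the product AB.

1

First compute AB:
[[ 36, -72,  72],
 [ 28, -56,  56]]
Now row reduce the product.
R2 ← R2 − (7/9)·R1: [0, 0, 0]
1 nonzero row, so rank(AB) = 1.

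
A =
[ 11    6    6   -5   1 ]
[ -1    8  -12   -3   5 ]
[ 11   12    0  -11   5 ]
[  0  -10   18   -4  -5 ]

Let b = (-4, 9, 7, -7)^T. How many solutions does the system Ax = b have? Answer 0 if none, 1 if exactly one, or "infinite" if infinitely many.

0

Row reduce the augmented matrix [A | b].
R2 ← R2 + (1/11)·R1: [0, 94/11, -126/11, -38/11, 56/11, 95/11]
R3 ← R3 − R1: [0, 6, -6, -6, 4, 11]
R3 ← R3 − (33/47)·R2: [0, 0, 96/47, -168/47, 20/47, 232/47]
R4 ← R4 + (55/47)·R2: [0, 0, 216/47, -378/47, 45/47, 146/47]
R4 ← R4 − (9/4)·R3: [0, 0, 0, 0, 0, -8]
The echelon form has 4 nonzero rows; the last pivot sits in the augmented column, so rank(A) = 3 but rank([A|b]) = 4.
Since the ranks differ, the system is inconsistent.
It has no solutions.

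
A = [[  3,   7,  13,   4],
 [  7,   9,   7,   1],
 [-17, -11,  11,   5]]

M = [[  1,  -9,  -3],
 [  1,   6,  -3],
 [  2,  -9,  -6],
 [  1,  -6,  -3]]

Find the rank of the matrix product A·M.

First compute AM:
[[ 40, -126, -120],
 [ 31, -78, -93],
 [ -1, -42,   3]]
Now row reduce the product.
R2 ← R2 − (31/40)·R1: [0, 393/20, 0]
R3 ← R3 + (1/40)·R1: [0, -903/20, 0]
R3 ← R3 + (301/131)·R2: [0, 0, 0]
2 nonzero rows, so rank(AM) = 2.

2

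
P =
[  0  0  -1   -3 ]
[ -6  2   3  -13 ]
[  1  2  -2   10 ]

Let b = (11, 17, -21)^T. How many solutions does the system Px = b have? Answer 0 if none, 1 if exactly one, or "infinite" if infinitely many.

infinite

Row reduce the augmented matrix [P | b].
Swap R1 ↔ R2
R3 ← R3 + (1/6)·R1: [0, 7/3, -3/2, 47/6, -109/6]
Swap R2 ↔ R3
The echelon form has 3 nonzero rows, and every pivot lies in the first 4 columns, so rank(P) = rank([P|b]) = 3.
The system is consistent.
rank = 3 < 4 unknowns, so there are infinitely many solutions.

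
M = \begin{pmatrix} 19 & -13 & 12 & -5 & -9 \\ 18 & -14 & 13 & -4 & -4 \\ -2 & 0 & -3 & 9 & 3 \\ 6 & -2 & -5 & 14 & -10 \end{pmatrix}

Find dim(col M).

Row reduce to echelon form.
R2 ← R2 − (18/19)·R1: [0, -32/19, 31/19, 14/19, 86/19]
R3 ← R3 + (2/19)·R1: [0, -26/19, -33/19, 161/19, 39/19]
R4 ← R4 − (6/19)·R1: [0, 40/19, -167/19, 296/19, -136/19]
R3 ← R3 − (13/16)·R2: [0, 0, -49/16, 63/8, -13/8]
R4 ← R4 + (5/4)·R2: [0, 0, -27/4, 33/2, -3/2]
R4 ← R4 − (108/49)·R3: [0, 0, 0, -6/7, 102/49]
Echelon form has 4 nonzero rows, so rank(M) = 4.
The column space has dimension equal to the rank: 4.

4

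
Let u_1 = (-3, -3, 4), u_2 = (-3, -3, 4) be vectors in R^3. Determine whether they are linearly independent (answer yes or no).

no

Form the matrix with these vectors as rows and row reduce.
R2 ← R2 − R1: [0, 0, 0]
1 nonzero row, so the 2 vectors span a space of dimension 1.
Since 1 < 2, the vectors are linearly dependent.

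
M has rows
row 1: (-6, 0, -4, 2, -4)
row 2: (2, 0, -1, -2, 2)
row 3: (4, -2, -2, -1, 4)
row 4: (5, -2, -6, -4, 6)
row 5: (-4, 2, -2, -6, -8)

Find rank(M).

Row reduce to echelon form.
R2 ← R2 + (1/3)·R1: [0, 0, -7/3, -4/3, 2/3]
R3 ← R3 + (2/3)·R1: [0, -2, -14/3, 1/3, 4/3]
R4 ← R4 + (5/6)·R1: [0, -2, -28/3, -7/3, 8/3]
R5 ← R5 − (2/3)·R1: [0, 2, 2/3, -22/3, -16/3]
Swap R2 ↔ R3
R4 ← R4 − R2: [0, 0, -14/3, -8/3, 4/3]
R5 ← R5 + R2: [0, 0, -4, -7, -4]
R4 ← R4 − (2)·R3: [0, 0, 0, 0, 0]
R5 ← R5 − (12/7)·R3: [0, 0, 0, -33/7, -36/7]
Swap R4 ↔ R5
Echelon form has 4 nonzero rows, so rank(M) = 4.

4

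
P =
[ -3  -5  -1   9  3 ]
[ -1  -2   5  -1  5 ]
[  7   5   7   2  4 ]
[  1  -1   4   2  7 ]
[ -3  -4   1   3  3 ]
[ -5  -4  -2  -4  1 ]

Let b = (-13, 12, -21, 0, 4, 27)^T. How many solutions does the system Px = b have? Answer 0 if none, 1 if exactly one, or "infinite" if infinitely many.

Row reduce the augmented matrix [P | b].
R2 ← R2 − (1/3)·R1: [0, -1/3, 16/3, -4, 4, 49/3]
R3 ← R3 + (7/3)·R1: [0, -20/3, 14/3, 23, 11, -154/3]
R4 ← R4 + (1/3)·R1: [0, -8/3, 11/3, 5, 8, -13/3]
R5 ← R5 − R1: [0, 1, 2, -6, 0, 17]
R6 ← R6 − (5/3)·R1: [0, 13/3, -1/3, -19, -4, 146/3]
R3 ← R3 − (20)·R2: [0, 0, -102, 103, -69, -378]
R4 ← R4 − (8)·R2: [0, 0, -39, 37, -24, -135]
R5 ← R5 + (3)·R2: [0, 0, 18, -18, 12, 66]
R6 ← R6 + (13)·R2: [0, 0, 69, -71, 48, 261]
R4 ← R4 − (13/34)·R3: [0, 0, 0, -81/34, 81/34, 162/17]
R5 ← R5 + (3/17)·R3: [0, 0, 0, 3/17, -3/17, -12/17]
R6 ← R6 + (23/34)·R3: [0, 0, 0, -45/34, 45/34, 90/17]
R5 ← R5 + (2/27)·R4: [0, 0, 0, 0, 0, 0]
R6 ← R6 − (5/9)·R4: [0, 0, 0, 0, 0, 0]
The echelon form has 4 nonzero rows, and every pivot lies in the first 5 columns, so rank(P) = rank([P|b]) = 4.
The system is consistent.
rank = 4 < 5 unknowns, so there are infinitely many solutions.

infinite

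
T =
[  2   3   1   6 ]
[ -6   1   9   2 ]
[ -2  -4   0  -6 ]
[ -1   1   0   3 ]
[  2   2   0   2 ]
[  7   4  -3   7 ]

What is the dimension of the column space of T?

Row reduce to echelon form.
R2 ← R2 + (3)·R1: [0, 10, 12, 20]
R3 ← R3 + R1: [0, -1, 1, 0]
R4 ← R4 + (1/2)·R1: [0, 5/2, 1/2, 6]
R5 ← R5 − R1: [0, -1, -1, -4]
R6 ← R6 − (7/2)·R1: [0, -13/2, -13/2, -14]
R3 ← R3 + (1/10)·R2: [0, 0, 11/5, 2]
R4 ← R4 − (1/4)·R2: [0, 0, -5/2, 1]
R5 ← R5 + (1/10)·R2: [0, 0, 1/5, -2]
R6 ← R6 + (13/20)·R2: [0, 0, 13/10, -1]
R4 ← R4 + (25/22)·R3: [0, 0, 0, 36/11]
R5 ← R5 − (1/11)·R3: [0, 0, 0, -24/11]
R6 ← R6 − (13/22)·R3: [0, 0, 0, -24/11]
R5 ← R5 + (2/3)·R4: [0, 0, 0, 0]
R6 ← R6 + (2/3)·R4: [0, 0, 0, 0]
Echelon form has 4 nonzero rows, so rank(T) = 4.
The column space has dimension equal to the rank: 4.

4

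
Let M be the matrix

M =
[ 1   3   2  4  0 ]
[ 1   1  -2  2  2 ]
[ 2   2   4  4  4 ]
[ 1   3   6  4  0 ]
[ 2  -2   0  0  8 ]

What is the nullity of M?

Row reduce to echelon form.
R2 ← R2 − R1: [0, -2, -4, -2, 2]
R3 ← R3 − (2)·R1: [0, -4, 0, -4, 4]
R4 ← R4 − R1: [0, 0, 4, 0, 0]
R5 ← R5 − (2)·R1: [0, -8, -4, -8, 8]
R3 ← R3 − (2)·R2: [0, 0, 8, 0, 0]
R5 ← R5 − (4)·R2: [0, 0, 12, 0, 0]
R4 ← R4 − (1/2)·R3: [0, 0, 0, 0, 0]
R5 ← R5 − (3/2)·R3: [0, 0, 0, 0, 0]
3 nonzero rows, so rank(M) = 3.
M has 5 columns; by rank–nullity, nullity = 5 − 3 = 2.

2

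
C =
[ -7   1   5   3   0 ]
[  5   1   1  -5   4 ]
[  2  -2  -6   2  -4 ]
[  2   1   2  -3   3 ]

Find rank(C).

Row reduce to echelon form.
R2 ← R2 + (5/7)·R1: [0, 12/7, 32/7, -20/7, 4]
R3 ← R3 + (2/7)·R1: [0, -12/7, -32/7, 20/7, -4]
R4 ← R4 + (2/7)·R1: [0, 9/7, 24/7, -15/7, 3]
R3 ← R3 + R2: [0, 0, 0, 0, 0]
R4 ← R4 − (3/4)·R2: [0, 0, 0, 0, 0]
Echelon form has 2 nonzero rows, so rank(C) = 2.

2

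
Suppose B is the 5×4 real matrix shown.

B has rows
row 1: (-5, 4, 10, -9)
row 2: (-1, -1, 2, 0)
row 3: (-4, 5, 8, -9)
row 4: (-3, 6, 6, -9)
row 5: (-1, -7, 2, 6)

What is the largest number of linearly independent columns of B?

Row reduce to echelon form.
R2 ← R2 − (1/5)·R1: [0, -9/5, 0, 9/5]
R3 ← R3 − (4/5)·R1: [0, 9/5, 0, -9/5]
R4 ← R4 − (3/5)·R1: [0, 18/5, 0, -18/5]
R5 ← R5 − (1/5)·R1: [0, -39/5, 0, 39/5]
R3 ← R3 + R2: [0, 0, 0, 0]
R4 ← R4 + (2)·R2: [0, 0, 0, 0]
R5 ← R5 − (13/3)·R2: [0, 0, 0, 0]
Echelon form has 2 nonzero rows, so rank(B) = 2.
The rank gives the maximum number of linearly independent columns: 2.

2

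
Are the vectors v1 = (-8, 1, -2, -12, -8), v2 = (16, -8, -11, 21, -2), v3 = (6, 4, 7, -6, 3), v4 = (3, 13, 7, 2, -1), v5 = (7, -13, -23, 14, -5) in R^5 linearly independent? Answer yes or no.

yes

Form the matrix with these vectors as rows and row reduce.
R2 ← R2 + (2)·R1: [0, -6, -15, -3, -18]
R3 ← R3 + (3/4)·R1: [0, 19/4, 11/2, -15, -3]
R4 ← R4 + (3/8)·R1: [0, 107/8, 25/4, -5/2, -4]
R5 ← R5 + (7/8)·R1: [0, -97/8, -99/4, 7/2, -12]
R3 ← R3 + (19/24)·R2: [0, 0, -51/8, -139/8, -69/4]
R4 ← R4 + (107/48)·R2: [0, 0, -435/16, -147/16, -353/8]
R5 ← R5 − (97/48)·R2: [0, 0, 89/16, 153/16, 195/8]
R4 ← R4 − (145/34)·R3: [0, 0, 0, 2207/34, 1001/34]
R5 ← R5 + (89/102)·R3: [0, 0, 0, -571/102, 317/34]
R5 ← R5 + (571/6621)·R4: [0, 0, 0, 0, 78542/6621]
5 nonzero rows, so the 5 vectors span a space of dimension 5.
Since 5 = 5, the vectors are linearly independent.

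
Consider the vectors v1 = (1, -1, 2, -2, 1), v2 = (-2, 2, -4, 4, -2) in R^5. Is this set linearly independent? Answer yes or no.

Form the matrix with these vectors as rows and row reduce.
R2 ← R2 + (2)·R1: [0, 0, 0, 0, 0]
1 nonzero row, so the 2 vectors span a space of dimension 1.
Since 1 < 2, the vectors are linearly dependent.

no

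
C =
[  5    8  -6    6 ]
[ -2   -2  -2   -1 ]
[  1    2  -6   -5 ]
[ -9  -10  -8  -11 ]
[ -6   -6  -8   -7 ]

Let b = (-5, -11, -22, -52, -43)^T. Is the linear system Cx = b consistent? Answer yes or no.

yes

Row reduce the augmented matrix [C | b].
R2 ← R2 + (2/5)·R1: [0, 6/5, -22/5, 7/5, -13]
R3 ← R3 − (1/5)·R1: [0, 2/5, -24/5, -31/5, -21]
R4 ← R4 + (9/5)·R1: [0, 22/5, -94/5, -1/5, -61]
R5 ← R5 + (6/5)·R1: [0, 18/5, -76/5, 1/5, -49]
R3 ← R3 − (1/3)·R2: [0, 0, -10/3, -20/3, -50/3]
R4 ← R4 − (11/3)·R2: [0, 0, -8/3, -16/3, -40/3]
R5 ← R5 − (3)·R2: [0, 0, -2, -4, -10]
R4 ← R4 − (4/5)·R3: [0, 0, 0, 0, 0]
R5 ← R5 − (3/5)·R3: [0, 0, 0, 0, 0]
The echelon form has 3 nonzero rows, and every pivot lies in the first 4 columns, so rank(C) = rank([C|b]) = 3.
The system is consistent.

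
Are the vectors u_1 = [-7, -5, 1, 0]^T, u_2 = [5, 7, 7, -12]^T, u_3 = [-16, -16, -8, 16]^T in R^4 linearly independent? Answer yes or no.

Form the matrix with these vectors as rows and row reduce.
R2 ← R2 + (5/7)·R1: [0, 24/7, 54/7, -12]
R3 ← R3 − (16/7)·R1: [0, -32/7, -72/7, 16]
R3 ← R3 + (4/3)·R2: [0, 0, 0, 0]
2 nonzero rows, so the 3 vectors span a space of dimension 2.
Since 2 < 3, the vectors are linearly dependent.

no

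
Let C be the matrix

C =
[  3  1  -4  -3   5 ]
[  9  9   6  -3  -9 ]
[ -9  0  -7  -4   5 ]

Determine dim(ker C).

Row reduce to echelon form.
R2 ← R2 − (3)·R1: [0, 6, 18, 6, -24]
R3 ← R3 + (3)·R1: [0, 3, -19, -13, 20]
R3 ← R3 − (1/2)·R2: [0, 0, -28, -16, 32]
3 nonzero rows, so rank(C) = 3.
C has 5 columns; by rank–nullity, nullity = 5 − 3 = 2.

2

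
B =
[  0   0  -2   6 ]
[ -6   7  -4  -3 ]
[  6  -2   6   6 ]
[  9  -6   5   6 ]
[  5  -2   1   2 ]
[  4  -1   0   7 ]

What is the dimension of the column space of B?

4

Row reduce to echelon form.
Swap R1 ↔ R2
R3 ← R3 + R1: [0, 5, 2, 3]
R4 ← R4 + (3/2)·R1: [0, 9/2, -1, 3/2]
R5 ← R5 + (5/6)·R1: [0, 23/6, -7/3, -1/2]
R6 ← R6 + (2/3)·R1: [0, 11/3, -8/3, 5]
Swap R2 ↔ R3
R4 ← R4 − (9/10)·R2: [0, 0, -14/5, -6/5]
R5 ← R5 − (23/30)·R2: [0, 0, -58/15, -14/5]
R6 ← R6 − (11/15)·R2: [0, 0, -62/15, 14/5]
R4 ← R4 − (7/5)·R3: [0, 0, 0, -48/5]
R5 ← R5 − (29/15)·R3: [0, 0, 0, -72/5]
R6 ← R6 − (31/15)·R3: [0, 0, 0, -48/5]
R5 ← R5 − (3/2)·R4: [0, 0, 0, 0]
R6 ← R6 − R4: [0, 0, 0, 0]
Echelon form has 4 nonzero rows, so rank(B) = 4.
The column space has dimension equal to the rank: 4.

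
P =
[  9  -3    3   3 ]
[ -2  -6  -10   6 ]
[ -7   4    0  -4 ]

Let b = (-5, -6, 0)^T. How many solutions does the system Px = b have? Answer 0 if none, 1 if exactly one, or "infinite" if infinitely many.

Row reduce the augmented matrix [P | b].
R2 ← R2 + (2/9)·R1: [0, -20/3, -28/3, 20/3, -64/9]
R3 ← R3 + (7/9)·R1: [0, 5/3, 7/3, -5/3, -35/9]
R3 ← R3 + (1/4)·R2: [0, 0, 0, 0, -17/3]
The echelon form has 3 nonzero rows; the last pivot sits in the augmented column, so rank(P) = 2 but rank([P|b]) = 3.
Since the ranks differ, the system is inconsistent.
It has no solutions.

0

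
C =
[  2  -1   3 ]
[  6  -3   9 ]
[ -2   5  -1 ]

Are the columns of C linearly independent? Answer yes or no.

no

Row reduce C to echelon form.
R2 ← R2 − (3)·R1: [0, 0, 0]
R3 ← R3 + R1: [0, 4, 2]
Swap R2 ↔ R3
2 pivots among 3 columns.
Only 2 < 3 pivot columns, so the columns are linearly dependent.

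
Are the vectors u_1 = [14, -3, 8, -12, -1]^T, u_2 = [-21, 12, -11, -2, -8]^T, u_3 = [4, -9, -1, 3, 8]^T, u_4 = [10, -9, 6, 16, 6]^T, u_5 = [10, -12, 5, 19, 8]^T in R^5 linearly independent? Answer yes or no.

Form the matrix with these vectors as rows and row reduce.
R2 ← R2 + (3/2)·R1: [0, 15/2, 1, -20, -19/2]
R3 ← R3 − (2/7)·R1: [0, -57/7, -23/7, 45/7, 58/7]
R4 ← R4 − (5/7)·R1: [0, -48/7, 2/7, 172/7, 47/7]
R5 ← R5 − (5/7)·R1: [0, -69/7, -5/7, 193/7, 61/7]
R3 ← R3 + (38/35)·R2: [0, 0, -11/5, -107/7, -71/35]
R4 ← R4 + (32/35)·R2: [0, 0, 6/5, 44/7, -69/35]
R5 ← R5 + (46/35)·R2: [0, 0, 3/5, 9/7, -132/35]
R4 ← R4 + (6/11)·R3: [0, 0, 0, -158/77, -237/77]
R5 ← R5 + (3/11)·R3: [0, 0, 0, -222/77, -333/77]
R5 ← R5 − (111/79)·R4: [0, 0, 0, 0, 0]
4 nonzero rows, so the 5 vectors span a space of dimension 4.
Since 4 < 5, the vectors are linearly dependent.

no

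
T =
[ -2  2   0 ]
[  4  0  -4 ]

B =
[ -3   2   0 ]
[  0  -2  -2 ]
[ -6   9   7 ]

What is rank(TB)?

2

First compute TB:
[[  6,  -8,  -4],
 [ 12, -28, -28]]
Now row reduce the product.
R2 ← R2 − (2)·R1: [0, -12, -20]
2 nonzero rows, so rank(TB) = 2.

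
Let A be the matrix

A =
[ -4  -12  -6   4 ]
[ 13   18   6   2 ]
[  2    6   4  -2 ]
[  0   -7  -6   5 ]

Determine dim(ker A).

1

Row reduce to echelon form.
R2 ← R2 + (13/4)·R1: [0, -21, -27/2, 15]
R3 ← R3 + (1/2)·R1: [0, 0, 1, 0]
R4 ← R4 − (1/3)·R2: [0, 0, -3/2, 0]
R4 ← R4 + (3/2)·R3: [0, 0, 0, 0]
3 nonzero rows, so rank(A) = 3.
A has 4 columns; by rank–nullity, nullity = 4 − 3 = 1.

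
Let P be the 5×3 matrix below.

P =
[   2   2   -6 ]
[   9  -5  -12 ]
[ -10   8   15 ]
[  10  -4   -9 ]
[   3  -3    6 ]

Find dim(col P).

Row reduce to echelon form.
R2 ← R2 − (9/2)·R1: [0, -14, 15]
R3 ← R3 + (5)·R1: [0, 18, -15]
R4 ← R4 − (5)·R1: [0, -14, 21]
R5 ← R5 − (3/2)·R1: [0, -6, 15]
R3 ← R3 + (9/7)·R2: [0, 0, 30/7]
R4 ← R4 − R2: [0, 0, 6]
R5 ← R5 − (3/7)·R2: [0, 0, 60/7]
R4 ← R4 − (7/5)·R3: [0, 0, 0]
R5 ← R5 − (2)·R3: [0, 0, 0]
Echelon form has 3 nonzero rows, so rank(P) = 3.
The column space has dimension equal to the rank: 3.

3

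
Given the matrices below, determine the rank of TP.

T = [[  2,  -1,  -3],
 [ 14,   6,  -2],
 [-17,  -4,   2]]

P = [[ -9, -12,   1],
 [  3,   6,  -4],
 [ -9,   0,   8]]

3

First compute TP:
[[  6, -30, -18],
 [-90, -132, -26],
 [123, 180,  15]]
Now row reduce the product.
R2 ← R2 + (15)·R1: [0, -582, -296]
R3 ← R3 − (41/2)·R1: [0, 795, 384]
R3 ← R3 + (265/194)·R2: [0, 0, -1972/97]
3 nonzero rows, so rank(TP) = 3.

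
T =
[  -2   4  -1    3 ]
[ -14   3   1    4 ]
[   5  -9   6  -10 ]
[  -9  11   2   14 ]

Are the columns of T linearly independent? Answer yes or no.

Row reduce T to echelon form.
R2 ← R2 − (7)·R1: [0, -25, 8, -17]
R3 ← R3 + (5/2)·R1: [0, 1, 7/2, -5/2]
R4 ← R4 − (9/2)·R1: [0, -7, 13/2, 1/2]
R3 ← R3 + (1/25)·R2: [0, 0, 191/50, -159/50]
R4 ← R4 − (7/25)·R2: [0, 0, 213/50, 263/50]
R4 ← R4 − (213/191)·R3: [0, 0, 0, 1682/191]
4 pivots among 4 columns.
Every column is a pivot column, so the columns are linearly independent.

yes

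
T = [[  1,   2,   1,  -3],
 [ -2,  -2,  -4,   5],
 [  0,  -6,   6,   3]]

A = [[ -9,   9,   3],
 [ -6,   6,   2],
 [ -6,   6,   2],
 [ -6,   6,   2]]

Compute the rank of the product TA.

First compute TA:
[[ -9,   9,   3],
 [ 24, -24,  -8],
 [-18,  18,   6]]
Now row reduce the product.
R2 ← R2 + (8/3)·R1: [0, 0, 0]
R3 ← R3 − (2)·R1: [0, 0, 0]
1 nonzero row, so rank(TA) = 1.

1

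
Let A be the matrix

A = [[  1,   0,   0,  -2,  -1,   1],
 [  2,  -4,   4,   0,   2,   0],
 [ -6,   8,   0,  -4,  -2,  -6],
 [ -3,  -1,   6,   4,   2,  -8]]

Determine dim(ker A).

Row reduce to echelon form.
R2 ← R2 − (2)·R1: [0, -4, 4, 4, 4, -2]
R3 ← R3 + (6)·R1: [0, 8, 0, -16, -8, 0]
R4 ← R4 + (3)·R1: [0, -1, 6, -2, -1, -5]
R3 ← R3 + (2)·R2: [0, 0, 8, -8, 0, -4]
R4 ← R4 − (1/4)·R2: [0, 0, 5, -3, -2, -9/2]
R4 ← R4 − (5/8)·R3: [0, 0, 0, 2, -2, -2]
4 nonzero rows, so rank(A) = 4.
A has 6 columns; by rank–nullity, nullity = 6 − 4 = 2.

2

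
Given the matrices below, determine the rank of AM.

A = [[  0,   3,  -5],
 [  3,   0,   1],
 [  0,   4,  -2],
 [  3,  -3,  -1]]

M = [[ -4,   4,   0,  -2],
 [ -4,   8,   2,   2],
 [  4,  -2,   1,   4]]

First compute AM:
[[-32,  34,   1, -14],
 [ -8,  10,   1,  -2],
 [-24,  36,   6,   0],
 [ -4, -10,  -7, -16]]
Now row reduce the product.
R2 ← R2 − (1/4)·R1: [0, 3/2, 3/4, 3/2]
R3 ← R3 − (3/4)·R1: [0, 21/2, 21/4, 21/2]
R4 ← R4 − (1/8)·R1: [0, -57/4, -57/8, -57/4]
R3 ← R3 − (7)·R2: [0, 0, 0, 0]
R4 ← R4 + (19/2)·R2: [0, 0, 0, 0]
2 nonzero rows, so rank(AM) = 2.

2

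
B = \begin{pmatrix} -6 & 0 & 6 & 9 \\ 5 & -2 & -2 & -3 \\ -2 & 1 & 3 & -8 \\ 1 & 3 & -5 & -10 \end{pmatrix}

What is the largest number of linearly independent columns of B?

3

Row reduce to echelon form.
R2 ← R2 + (5/6)·R1: [0, -2, 3, 9/2]
R3 ← R3 − (1/3)·R1: [0, 1, 1, -11]
R4 ← R4 + (1/6)·R1: [0, 3, -4, -17/2]
R3 ← R3 + (1/2)·R2: [0, 0, 5/2, -35/4]
R4 ← R4 + (3/2)·R2: [0, 0, 1/2, -7/4]
R4 ← R4 − (1/5)·R3: [0, 0, 0, 0]
Echelon form has 3 nonzero rows, so rank(B) = 3.
The rank gives the maximum number of linearly independent columns: 3.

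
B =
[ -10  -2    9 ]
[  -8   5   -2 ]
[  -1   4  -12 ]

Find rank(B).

Row reduce to echelon form.
R2 ← R2 − (4/5)·R1: [0, 33/5, -46/5]
R3 ← R3 − (1/10)·R1: [0, 21/5, -129/10]
R3 ← R3 − (7/11)·R2: [0, 0, -155/22]
Echelon form has 3 nonzero rows, so rank(B) = 3.

3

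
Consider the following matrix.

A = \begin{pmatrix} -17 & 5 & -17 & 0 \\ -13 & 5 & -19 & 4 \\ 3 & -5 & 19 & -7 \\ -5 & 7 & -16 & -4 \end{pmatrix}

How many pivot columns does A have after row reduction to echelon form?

Row reduce to echelon form.
R2 ← R2 − (13/17)·R1: [0, 20/17, -6, 4]
R3 ← R3 + (3/17)·R1: [0, -70/17, 16, -7]
R4 ← R4 − (5/17)·R1: [0, 94/17, -11, -4]
R3 ← R3 + (7/2)·R2: [0, 0, -5, 7]
R4 ← R4 − (47/10)·R2: [0, 0, 86/5, -114/5]
R4 ← R4 + (86/25)·R3: [0, 0, 0, 32/25]
Echelon form has 4 nonzero rows, so rank(A) = 4.
Each nonzero row contributes one pivot column: 4 pivot columns.

4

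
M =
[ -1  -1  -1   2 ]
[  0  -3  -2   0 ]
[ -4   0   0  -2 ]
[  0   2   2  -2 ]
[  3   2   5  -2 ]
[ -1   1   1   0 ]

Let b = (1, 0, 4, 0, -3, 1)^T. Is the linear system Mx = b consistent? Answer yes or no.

yes

Row reduce the augmented matrix [M | b].
R3 ← R3 − (4)·R1: [0, 4, 4, -10, 0]
R5 ← R5 + (3)·R1: [0, -1, 2, 4, 0]
R6 ← R6 − R1: [0, 2, 2, -2, 0]
R3 ← R3 + (4/3)·R2: [0, 0, 4/3, -10, 0]
R4 ← R4 + (2/3)·R2: [0, 0, 2/3, -2, 0]
R5 ← R5 − (1/3)·R2: [0, 0, 8/3, 4, 0]
R6 ← R6 + (2/3)·R2: [0, 0, 2/3, -2, 0]
R4 ← R4 − (1/2)·R3: [0, 0, 0, 3, 0]
R5 ← R5 − (2)·R3: [0, 0, 0, 24, 0]
R6 ← R6 − (1/2)·R3: [0, 0, 0, 3, 0]
R5 ← R5 − (8)·R4: [0, 0, 0, 0, 0]
R6 ← R6 − R4: [0, 0, 0, 0, 0]
The echelon form has 4 nonzero rows, and every pivot lies in the first 4 columns, so rank(M) = rank([M|b]) = 4.
The system is consistent.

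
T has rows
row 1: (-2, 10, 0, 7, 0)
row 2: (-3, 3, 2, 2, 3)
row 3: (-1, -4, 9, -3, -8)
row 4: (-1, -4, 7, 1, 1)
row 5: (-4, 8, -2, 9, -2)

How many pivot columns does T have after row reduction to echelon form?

5

Row reduce to echelon form.
R2 ← R2 − (3/2)·R1: [0, -12, 2, -17/2, 3]
R3 ← R3 − (1/2)·R1: [0, -9, 9, -13/2, -8]
R4 ← R4 − (1/2)·R1: [0, -9, 7, -5/2, 1]
R5 ← R5 − (2)·R1: [0, -12, -2, -5, -2]
R3 ← R3 − (3/4)·R2: [0, 0, 15/2, -1/8, -41/4]
R4 ← R4 − (3/4)·R2: [0, 0, 11/2, 31/8, -5/4]
R5 ← R5 − R2: [0, 0, -4, 7/2, -5]
R4 ← R4 − (11/15)·R3: [0, 0, 0, 119/30, 94/15]
R5 ← R5 + (8/15)·R3: [0, 0, 0, 103/30, -157/15]
R5 ← R5 − (103/119)·R4: [0, 0, 0, 0, -1891/119]
Echelon form has 5 nonzero rows, so rank(T) = 5.
Each nonzero row contributes one pivot column: 5 pivot columns.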